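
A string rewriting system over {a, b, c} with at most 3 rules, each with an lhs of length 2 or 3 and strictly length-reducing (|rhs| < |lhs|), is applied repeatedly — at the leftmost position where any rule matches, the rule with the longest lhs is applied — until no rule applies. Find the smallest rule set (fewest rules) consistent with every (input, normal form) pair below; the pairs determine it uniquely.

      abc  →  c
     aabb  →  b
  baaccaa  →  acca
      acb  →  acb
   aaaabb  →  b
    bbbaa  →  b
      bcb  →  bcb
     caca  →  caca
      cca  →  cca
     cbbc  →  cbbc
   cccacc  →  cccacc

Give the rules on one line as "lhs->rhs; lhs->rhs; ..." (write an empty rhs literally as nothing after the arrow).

aa->a; ab->; ba->

  | abc => c
  | aabb => abb => b
  | baaccaa => accaa => acca
  | acb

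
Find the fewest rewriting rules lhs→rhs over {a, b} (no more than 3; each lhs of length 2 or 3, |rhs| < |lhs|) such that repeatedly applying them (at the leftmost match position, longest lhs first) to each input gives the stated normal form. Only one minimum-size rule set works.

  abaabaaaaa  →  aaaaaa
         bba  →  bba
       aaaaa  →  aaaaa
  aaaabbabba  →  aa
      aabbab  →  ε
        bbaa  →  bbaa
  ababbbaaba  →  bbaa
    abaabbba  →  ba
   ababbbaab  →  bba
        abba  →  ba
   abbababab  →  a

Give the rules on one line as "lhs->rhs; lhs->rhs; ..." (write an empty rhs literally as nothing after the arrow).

  | abaabaaaaa => aabaaaaa => aaaaaa
  | bba
  | aaaaa
  | aaaabbabba => aaababba => aaabba => aaba => aa

ab->; bab->a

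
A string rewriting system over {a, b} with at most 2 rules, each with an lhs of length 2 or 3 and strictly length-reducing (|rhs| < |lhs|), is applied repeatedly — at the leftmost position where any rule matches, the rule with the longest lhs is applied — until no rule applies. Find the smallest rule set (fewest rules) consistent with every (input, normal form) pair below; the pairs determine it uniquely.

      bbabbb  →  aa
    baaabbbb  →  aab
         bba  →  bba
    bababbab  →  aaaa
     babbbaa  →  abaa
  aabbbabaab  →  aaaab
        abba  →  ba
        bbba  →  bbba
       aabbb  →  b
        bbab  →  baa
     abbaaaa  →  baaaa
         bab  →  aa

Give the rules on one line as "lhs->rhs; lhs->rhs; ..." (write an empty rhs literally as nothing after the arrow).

  | bbabbb => baabb => bab => aa
  | baaabbbb => baabbb => babb => aab
  | bba
  | bababbab => aaabbab => aabab => aaaa

abb->b; bab->aa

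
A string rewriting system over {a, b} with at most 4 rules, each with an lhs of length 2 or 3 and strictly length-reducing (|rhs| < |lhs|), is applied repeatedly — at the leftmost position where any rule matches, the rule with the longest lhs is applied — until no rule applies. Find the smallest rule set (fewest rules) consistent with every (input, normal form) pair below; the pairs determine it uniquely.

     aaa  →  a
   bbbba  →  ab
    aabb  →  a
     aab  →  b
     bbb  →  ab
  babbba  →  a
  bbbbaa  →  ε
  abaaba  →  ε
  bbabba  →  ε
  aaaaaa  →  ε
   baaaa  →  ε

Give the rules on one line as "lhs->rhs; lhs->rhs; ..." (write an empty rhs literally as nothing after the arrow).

  | aaa => a
  | bbbba => abba => ab
  | aabb => bb => a
  | aab => b

aa->; ba->a; bb->a; bba->b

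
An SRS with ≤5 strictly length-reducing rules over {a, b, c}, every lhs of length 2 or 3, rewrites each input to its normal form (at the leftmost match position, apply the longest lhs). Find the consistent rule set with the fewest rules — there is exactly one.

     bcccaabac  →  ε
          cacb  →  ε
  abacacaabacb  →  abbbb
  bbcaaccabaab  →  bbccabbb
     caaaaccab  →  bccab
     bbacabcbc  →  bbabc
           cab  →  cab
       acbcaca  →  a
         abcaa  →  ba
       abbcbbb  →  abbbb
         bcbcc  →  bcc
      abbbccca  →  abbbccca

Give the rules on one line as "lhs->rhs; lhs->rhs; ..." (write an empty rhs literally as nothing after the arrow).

  | bcccaabac => bcccbbac => bccbac => bcac => ac => ε
  | cacb => cb => ε
  | abacacaabacb => abacaabacb => abaabacb => abbbacb => abbbb
  | bbcaaccabaab => baaccabaab => bbccabaab => bbccabbb

aa->b; ac->; bca->a; cb->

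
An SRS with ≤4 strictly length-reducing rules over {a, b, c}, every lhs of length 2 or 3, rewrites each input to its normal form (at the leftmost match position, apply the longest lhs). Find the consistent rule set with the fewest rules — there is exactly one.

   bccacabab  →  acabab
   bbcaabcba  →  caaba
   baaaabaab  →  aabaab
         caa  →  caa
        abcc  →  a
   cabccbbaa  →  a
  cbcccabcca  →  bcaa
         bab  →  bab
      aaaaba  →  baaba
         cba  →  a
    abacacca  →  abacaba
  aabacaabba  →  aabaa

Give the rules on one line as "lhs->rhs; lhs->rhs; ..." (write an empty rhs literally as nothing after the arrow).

  | bccacabab => bbacabab => acabab
  | bbcaabcba => caabcba => caaba
  | baaaabaab => bbaabaab => aabaab
  | caa

aaa->ba; bb->; cb->; cc->b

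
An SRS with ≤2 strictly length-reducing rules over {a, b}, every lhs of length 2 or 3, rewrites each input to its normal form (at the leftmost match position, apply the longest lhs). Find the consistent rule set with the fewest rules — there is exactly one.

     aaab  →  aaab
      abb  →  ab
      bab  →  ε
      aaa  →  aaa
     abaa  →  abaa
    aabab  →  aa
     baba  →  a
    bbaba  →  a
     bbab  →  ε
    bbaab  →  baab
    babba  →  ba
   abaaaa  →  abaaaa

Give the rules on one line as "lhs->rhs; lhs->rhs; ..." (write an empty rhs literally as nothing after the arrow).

bab->; bb->b

  | aaab
  | abb => ab
  | bab => ε
  | aaa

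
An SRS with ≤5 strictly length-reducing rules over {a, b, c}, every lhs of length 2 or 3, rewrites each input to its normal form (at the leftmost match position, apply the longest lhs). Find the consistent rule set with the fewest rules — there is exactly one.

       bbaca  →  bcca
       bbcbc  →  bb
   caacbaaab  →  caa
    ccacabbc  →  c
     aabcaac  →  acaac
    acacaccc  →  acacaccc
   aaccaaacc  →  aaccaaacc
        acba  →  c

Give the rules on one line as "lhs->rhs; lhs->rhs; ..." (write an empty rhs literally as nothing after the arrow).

  | bbaca => bcca
  | bbcbc => bb
  | caacbaaab => cabaaab => caaab => caa
  | ccacabbc => ccacbc => ccbc => c

ab->; acb->b; ba->c; cbc->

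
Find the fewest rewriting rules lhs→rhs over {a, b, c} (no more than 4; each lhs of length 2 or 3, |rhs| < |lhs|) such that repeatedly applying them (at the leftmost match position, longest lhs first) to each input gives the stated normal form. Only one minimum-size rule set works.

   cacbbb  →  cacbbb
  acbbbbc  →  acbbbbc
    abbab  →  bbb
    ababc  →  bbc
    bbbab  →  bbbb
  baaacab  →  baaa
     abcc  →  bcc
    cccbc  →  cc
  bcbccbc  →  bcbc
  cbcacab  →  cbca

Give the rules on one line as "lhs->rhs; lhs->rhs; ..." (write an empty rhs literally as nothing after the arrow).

  | cacbbb
  | acbbbbc
  | abbab => bbab => bbb
  | ababc => babc => bbc

ab->b; cab->; ccb->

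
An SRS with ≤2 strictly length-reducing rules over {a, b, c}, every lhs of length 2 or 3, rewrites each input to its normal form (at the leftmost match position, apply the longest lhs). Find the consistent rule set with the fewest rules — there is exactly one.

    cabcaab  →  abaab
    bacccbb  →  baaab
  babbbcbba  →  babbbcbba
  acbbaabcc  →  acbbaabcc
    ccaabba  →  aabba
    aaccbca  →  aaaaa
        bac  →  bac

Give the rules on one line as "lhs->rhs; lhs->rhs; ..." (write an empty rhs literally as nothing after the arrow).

  | cabcaab => abcaab => abaab
  | bacccbb => bacaab => baaab
  | babbbcbba
  | acbbaabcc

ca->a; ccb->aa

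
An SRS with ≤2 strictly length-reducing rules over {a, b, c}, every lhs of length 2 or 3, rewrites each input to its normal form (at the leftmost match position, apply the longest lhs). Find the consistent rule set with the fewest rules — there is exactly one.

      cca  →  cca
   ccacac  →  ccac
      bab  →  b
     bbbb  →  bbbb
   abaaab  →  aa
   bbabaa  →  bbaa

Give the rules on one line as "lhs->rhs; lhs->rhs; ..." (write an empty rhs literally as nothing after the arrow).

  | cca
  | ccacac => ccac
  | bab => b
  | bbbb

ab->; aca->a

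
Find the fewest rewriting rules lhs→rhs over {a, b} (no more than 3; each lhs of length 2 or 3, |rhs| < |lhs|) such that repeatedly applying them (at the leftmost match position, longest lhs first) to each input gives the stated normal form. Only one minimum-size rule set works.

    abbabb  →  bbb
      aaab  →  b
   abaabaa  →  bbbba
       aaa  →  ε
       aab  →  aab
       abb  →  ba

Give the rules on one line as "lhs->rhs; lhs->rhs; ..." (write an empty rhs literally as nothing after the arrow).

aaa->; aba->bb; abb->ba

  | abbabb => baabb => baba => bbb
  | aaab => b
  | abaabaa => bbabaa => bbbba
  | aaa => ε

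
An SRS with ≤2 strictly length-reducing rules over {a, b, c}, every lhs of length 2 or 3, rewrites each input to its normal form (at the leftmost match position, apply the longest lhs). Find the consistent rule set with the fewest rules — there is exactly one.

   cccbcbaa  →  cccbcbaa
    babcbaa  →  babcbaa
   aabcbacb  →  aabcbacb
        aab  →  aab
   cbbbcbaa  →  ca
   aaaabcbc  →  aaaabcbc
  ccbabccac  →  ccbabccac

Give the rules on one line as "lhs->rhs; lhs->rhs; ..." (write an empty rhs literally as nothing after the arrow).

bba->; bbc->

  | cccbcbaa
  | babcbaa
  | aabcbacb
  | aab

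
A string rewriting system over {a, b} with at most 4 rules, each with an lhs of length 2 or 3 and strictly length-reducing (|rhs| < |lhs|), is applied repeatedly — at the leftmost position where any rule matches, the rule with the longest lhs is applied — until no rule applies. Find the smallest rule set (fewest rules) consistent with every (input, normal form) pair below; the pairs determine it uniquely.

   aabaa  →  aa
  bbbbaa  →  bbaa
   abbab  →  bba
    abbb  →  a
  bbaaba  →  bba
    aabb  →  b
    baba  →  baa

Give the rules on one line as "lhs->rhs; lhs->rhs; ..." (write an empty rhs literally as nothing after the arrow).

aab->; ab->a; abb->bb; bbb->ab

  | aabaa => aa
  | bbbbaa => abbaa => bbaa
  | abbab => bbab => bba
  | abbb => bbb => ab => a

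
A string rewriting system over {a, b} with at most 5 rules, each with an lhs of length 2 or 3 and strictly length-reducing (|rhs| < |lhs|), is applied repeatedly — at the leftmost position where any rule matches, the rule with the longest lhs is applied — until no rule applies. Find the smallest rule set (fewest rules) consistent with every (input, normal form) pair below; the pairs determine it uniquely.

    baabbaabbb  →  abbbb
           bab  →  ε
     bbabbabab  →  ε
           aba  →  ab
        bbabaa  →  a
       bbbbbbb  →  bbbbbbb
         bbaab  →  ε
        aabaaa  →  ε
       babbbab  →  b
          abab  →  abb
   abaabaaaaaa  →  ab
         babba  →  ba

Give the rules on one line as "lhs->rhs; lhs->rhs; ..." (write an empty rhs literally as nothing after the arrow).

aa->; aba->ab; baa->a; bab->

  | baabbaabbb => abbaabbb => ababbb => abbbb
  | bab => ε
  | bbabbabab => bbabab => bab => ε
  | aba => ab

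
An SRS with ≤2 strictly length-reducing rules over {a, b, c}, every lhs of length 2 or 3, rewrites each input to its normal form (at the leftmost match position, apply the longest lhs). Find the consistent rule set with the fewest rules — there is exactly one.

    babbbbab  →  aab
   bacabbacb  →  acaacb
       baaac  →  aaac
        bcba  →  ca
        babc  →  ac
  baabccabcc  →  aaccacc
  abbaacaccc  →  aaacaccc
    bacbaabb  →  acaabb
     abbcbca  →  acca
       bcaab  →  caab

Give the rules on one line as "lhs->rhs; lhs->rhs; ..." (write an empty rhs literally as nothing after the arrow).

ba->a; bc->c

  | babbbbab => abbbbab => abbbab => abbab => abab => aab
  | bacabbacb => acabbacb => acabacb => acaacb
  | baaac => aaac
  | bcba => cba => ca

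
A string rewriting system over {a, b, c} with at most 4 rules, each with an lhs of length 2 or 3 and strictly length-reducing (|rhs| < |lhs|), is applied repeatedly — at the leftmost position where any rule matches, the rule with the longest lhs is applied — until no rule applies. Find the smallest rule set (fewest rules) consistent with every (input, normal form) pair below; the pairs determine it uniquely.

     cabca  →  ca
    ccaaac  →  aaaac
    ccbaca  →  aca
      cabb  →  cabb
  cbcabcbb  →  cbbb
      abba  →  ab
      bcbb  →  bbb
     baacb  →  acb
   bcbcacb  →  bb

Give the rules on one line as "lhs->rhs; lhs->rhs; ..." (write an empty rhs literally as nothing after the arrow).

  | cabca => caba => ca
  | ccaaac => aaaac
  | ccbaca => abaca => aca
  | cabb

ba->; bc->b; cc->a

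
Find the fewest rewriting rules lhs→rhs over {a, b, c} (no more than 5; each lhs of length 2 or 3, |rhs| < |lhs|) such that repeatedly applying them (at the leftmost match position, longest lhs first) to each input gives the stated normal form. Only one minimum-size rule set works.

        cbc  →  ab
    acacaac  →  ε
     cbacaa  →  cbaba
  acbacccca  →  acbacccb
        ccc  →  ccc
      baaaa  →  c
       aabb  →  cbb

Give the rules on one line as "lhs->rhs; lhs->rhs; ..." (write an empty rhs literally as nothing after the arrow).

  | cbc => ab
  | acacaac => abcaac => aaac => cac => bc => ε
  | cbacaa => cbaba
  | acbacccca => acbacccb

aa->c; bc->; ca->b; cbc->ab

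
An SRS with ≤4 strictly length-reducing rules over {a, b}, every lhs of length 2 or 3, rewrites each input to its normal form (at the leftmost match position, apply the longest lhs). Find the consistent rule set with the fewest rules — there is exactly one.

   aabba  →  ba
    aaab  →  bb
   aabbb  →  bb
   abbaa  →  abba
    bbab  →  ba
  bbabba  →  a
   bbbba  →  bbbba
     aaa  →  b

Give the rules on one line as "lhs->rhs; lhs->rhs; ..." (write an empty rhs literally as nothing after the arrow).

aa->a; aaa->b; aab->; bab->a

  | aabba => ba
  | aaab => bb
  | aabbb => bb
  | abbaa => abba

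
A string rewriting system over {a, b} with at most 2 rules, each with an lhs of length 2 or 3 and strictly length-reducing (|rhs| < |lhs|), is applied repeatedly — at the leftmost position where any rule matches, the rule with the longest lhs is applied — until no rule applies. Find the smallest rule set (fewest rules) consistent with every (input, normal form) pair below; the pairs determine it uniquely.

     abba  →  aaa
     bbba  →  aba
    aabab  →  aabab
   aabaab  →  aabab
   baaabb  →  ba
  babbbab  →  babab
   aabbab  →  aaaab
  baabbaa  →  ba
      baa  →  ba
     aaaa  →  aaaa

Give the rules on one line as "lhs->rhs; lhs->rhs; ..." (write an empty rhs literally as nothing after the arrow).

  | abba => aaa
  | bbba => aba
  | aabab
  | aabaab => aabab

baa->ba; bb->a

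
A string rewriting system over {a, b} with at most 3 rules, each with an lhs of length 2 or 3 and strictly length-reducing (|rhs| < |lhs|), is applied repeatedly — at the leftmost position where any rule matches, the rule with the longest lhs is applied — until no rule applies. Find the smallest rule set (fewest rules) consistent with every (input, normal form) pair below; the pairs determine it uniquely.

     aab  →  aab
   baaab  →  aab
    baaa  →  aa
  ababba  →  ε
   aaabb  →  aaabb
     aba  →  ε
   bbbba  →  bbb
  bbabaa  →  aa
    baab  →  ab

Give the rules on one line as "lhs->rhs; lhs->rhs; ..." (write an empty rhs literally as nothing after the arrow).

aba->ba; ba->; bab->a

  | aab
  | baaab => aab
  | baaa => aa
  | ababba => babba => aba => ba => ε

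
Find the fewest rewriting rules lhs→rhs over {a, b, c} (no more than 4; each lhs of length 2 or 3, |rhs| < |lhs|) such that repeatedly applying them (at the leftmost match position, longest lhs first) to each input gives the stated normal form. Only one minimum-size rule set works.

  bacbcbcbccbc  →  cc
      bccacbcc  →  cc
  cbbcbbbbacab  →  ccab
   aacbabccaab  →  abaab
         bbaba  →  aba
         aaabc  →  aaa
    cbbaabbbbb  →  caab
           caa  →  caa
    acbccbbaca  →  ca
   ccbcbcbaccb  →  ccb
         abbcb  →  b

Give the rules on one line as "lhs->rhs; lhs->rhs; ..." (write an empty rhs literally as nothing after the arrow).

  | bacbcbcbccbc => bbcbcbccbc => cbcbccbc => cbccbc => ccbc => cc
  | bccacbcc => cacbcc => cbcc => cc
  | cbbcbbbbacab => ccbbbbacab => ccbbacab => ccacab => ccab
  | aacbabccaab => ababccaab => abacaab => abaab

ac->; bb->; bc->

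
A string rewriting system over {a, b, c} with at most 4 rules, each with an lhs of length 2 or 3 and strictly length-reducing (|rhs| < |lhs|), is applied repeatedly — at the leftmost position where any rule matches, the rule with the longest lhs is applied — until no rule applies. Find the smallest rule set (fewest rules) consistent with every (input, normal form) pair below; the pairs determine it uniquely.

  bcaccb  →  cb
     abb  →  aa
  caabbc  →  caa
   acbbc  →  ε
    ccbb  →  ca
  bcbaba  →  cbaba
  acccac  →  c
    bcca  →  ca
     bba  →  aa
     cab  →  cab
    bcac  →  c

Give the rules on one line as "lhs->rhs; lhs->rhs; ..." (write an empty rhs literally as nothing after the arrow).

  | bcaccb => caccb => ccb => cb
  | abb => aa
  | caabbc => caaac => caa
  | acbbc => bbc => ac => ε

ac->; bb->a; bc->c; cc->c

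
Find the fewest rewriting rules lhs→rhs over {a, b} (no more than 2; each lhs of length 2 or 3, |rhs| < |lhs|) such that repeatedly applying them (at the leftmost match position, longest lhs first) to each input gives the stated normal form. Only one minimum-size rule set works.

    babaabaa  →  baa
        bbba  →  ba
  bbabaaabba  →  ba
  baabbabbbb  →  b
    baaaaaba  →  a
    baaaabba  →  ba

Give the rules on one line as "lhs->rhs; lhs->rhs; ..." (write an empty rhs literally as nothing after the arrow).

ab->b; bb->

  | babaabaa => bbaabaa => aabaa => abaa => baa
  | bbba => ba
  | bbabaaabba => abaaabba => baaabba => baabba => babba => bbba => ba
  | baabbabbbb => babbabbbb => bbbabbbb => babbbb => bbbbb => bbb => b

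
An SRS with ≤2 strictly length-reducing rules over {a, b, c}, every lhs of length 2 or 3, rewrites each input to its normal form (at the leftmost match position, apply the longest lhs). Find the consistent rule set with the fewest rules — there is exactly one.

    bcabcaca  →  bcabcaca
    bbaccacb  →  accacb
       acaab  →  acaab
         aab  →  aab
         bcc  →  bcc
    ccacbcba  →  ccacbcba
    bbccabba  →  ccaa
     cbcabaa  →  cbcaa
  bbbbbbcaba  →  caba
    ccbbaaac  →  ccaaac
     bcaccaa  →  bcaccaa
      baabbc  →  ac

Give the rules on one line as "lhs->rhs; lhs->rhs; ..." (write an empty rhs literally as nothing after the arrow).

baa->a; bb->

  | bcabcaca
  | bbaccacb => accacb
  | acaab
  | aab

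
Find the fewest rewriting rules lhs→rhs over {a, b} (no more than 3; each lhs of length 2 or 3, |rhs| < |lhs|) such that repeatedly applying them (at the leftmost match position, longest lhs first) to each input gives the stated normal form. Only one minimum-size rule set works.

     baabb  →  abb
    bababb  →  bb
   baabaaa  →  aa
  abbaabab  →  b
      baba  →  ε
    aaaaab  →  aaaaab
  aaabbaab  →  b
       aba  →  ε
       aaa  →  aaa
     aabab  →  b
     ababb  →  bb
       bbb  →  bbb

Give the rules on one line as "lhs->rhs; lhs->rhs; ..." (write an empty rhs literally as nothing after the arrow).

aba->ba; ba->

  | baabb => abb
  | bababb => babb => bb
  | baabaaa => abaaa => baaa => aa
  | abbaabab => ababab => babab => bab => b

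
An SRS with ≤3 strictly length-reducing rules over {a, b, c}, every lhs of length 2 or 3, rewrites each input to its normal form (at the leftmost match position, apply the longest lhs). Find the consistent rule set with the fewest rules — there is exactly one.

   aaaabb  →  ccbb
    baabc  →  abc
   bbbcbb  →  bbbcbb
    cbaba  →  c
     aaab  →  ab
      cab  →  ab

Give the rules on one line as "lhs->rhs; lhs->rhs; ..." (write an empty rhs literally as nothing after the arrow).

  | aaaabb => caabb => ccbb
  | baabc => abc
  | bbbcbb
  | cbaba => cba => c

aa->c; ba->; cab->ab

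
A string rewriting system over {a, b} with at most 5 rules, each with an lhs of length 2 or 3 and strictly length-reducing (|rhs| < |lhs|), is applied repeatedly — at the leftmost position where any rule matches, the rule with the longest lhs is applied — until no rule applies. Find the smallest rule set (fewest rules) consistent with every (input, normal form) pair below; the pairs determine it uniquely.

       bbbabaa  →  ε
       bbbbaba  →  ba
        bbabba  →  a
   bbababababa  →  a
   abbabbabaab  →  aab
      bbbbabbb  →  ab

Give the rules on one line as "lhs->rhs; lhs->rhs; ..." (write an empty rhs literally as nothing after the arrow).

aaa->; baa->; bab->; bb->a

  | bbbabaa => ababaa => aaa => ε
  | bbbbaba => abbaba => aaaba => ba
  | bbabba => aabba => aaaa => a
  | bbababababa => aababababa => aaababa => baba => a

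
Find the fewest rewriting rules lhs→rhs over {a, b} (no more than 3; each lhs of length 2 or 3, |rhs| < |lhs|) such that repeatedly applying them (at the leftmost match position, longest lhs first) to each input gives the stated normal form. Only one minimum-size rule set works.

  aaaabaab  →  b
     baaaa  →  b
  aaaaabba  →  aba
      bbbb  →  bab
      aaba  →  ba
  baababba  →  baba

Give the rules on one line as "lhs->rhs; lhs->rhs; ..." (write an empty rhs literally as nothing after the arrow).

aa->; bb->b; bbb->ba

  | aaaabaab => aabaab => baab => bb => b
  | baaaa => baa => b
  | aaaaabba => aaabba => abba => aba
  | bbbb => bab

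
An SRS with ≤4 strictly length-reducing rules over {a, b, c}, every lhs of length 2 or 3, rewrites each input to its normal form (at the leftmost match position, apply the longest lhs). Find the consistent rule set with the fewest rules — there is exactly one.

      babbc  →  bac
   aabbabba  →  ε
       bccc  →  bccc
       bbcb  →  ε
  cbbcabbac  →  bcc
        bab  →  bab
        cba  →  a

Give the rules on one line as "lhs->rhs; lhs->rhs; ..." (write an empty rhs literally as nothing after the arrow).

  | babbc => bac
  | aabbabba => bbabba => abba => aa => ε
  | bccc
  | bbcb => cb => ε

aa->; bb->; cb->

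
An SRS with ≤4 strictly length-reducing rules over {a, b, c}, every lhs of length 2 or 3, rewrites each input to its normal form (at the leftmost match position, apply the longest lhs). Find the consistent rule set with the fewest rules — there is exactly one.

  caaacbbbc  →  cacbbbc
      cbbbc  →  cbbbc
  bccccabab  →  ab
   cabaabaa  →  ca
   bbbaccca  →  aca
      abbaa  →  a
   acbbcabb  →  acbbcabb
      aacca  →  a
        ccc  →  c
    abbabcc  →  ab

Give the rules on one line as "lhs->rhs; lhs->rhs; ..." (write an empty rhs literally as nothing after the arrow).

aa->a; ba->a; cc->

  | caaacbbbc => caacbbbc => cacbbbc
  | cbbbc
  | bccccabab => bccabab => babab => abab => aab => ab
  | cabaabaa => caaabaa => caabaa => cabaa => caaa => caa => ca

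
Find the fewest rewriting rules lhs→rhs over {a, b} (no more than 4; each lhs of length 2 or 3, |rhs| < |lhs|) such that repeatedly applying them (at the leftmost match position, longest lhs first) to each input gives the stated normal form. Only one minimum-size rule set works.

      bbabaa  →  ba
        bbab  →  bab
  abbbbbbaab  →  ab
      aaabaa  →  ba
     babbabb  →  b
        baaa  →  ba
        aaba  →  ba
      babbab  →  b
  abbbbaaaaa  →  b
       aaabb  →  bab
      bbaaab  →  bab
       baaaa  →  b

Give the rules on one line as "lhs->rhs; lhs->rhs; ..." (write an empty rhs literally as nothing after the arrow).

aa->b; aba->; bb->b

  | bbabaa => babaa => ba
  | bbab => bab
  | abbbbbbaab => abbbbbaab => abbbbaab => abbbaab => abbaab => abaab => ab
  | aaabaa => babaa => ba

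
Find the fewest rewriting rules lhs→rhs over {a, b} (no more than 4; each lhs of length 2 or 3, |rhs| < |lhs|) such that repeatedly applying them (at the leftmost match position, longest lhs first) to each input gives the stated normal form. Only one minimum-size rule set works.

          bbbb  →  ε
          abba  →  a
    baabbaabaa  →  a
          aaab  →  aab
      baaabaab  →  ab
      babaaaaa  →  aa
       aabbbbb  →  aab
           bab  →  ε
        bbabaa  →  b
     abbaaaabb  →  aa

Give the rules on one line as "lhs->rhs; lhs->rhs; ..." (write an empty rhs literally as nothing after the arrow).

  | bbbb => bb => ε
  | abba => a
  | baabbaabaa => babbaabaa => bbbaabaa => baabaa => babaa => bbaa => a
  | aaab => aab

aaa->aa; ba->b; bb->; bba->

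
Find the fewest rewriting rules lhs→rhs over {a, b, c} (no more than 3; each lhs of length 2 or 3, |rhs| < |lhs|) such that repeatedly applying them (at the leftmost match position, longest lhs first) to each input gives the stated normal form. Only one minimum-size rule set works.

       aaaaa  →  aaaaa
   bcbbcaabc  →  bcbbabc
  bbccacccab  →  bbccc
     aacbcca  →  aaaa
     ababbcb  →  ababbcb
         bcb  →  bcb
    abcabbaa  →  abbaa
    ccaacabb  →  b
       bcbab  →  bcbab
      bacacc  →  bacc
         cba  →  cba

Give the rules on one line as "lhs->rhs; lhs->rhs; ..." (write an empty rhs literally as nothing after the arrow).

ca->; cab->; cbc->aa

  | aaaaa
  | bcbbcaabc => bcbbabc
  | bbccacccab => bbccccab => bbccc
  | aacbcca => aaaaca => aaaa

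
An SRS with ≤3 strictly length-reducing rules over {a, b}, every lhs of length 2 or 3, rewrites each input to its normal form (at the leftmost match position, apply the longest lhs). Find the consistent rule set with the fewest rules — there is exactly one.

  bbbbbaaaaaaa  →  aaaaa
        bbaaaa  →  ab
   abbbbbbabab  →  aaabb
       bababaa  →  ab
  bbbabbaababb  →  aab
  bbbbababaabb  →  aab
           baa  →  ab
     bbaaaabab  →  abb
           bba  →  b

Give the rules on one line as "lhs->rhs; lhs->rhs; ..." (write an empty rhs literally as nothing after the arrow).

ba->; baa->ab; bbb->ab

  | bbbbbaaaaaaa => abbbaaaaaaa => aabaaaaaaa => aaabaaaaa => aaaabaaa => aaaaaba => aaaaa
  | bbaaaa => babaa => baa => ab
  | abbbbbbabab => aabbbbabab => aaabbabab => aaabbab => aaabb
  | bababaa => babaa => baa => ab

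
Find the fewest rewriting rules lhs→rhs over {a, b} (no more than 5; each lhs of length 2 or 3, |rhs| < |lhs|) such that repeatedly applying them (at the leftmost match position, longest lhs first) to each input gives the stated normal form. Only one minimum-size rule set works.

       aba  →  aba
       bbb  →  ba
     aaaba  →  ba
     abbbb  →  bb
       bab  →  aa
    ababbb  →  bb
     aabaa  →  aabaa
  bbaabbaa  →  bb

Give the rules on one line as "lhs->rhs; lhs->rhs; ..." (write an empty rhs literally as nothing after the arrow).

aaa->; abb->; bab->aa; bbb->ba

  | aba
  | bbb => ba
  | aaaba => ba
  | abbbb => bb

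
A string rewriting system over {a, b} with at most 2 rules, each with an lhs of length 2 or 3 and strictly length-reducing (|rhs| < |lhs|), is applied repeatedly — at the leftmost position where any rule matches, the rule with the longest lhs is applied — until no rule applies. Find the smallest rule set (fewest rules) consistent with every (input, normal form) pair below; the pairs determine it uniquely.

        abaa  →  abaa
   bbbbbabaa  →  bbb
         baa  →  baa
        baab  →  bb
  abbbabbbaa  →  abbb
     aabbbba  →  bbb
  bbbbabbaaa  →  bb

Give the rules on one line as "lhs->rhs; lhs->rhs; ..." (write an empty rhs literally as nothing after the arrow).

  | abaa
  | bbbbbabaa => bbbbbaa => bbbba => bbb
  | baa
  | baab => bb

aab->b; bba->b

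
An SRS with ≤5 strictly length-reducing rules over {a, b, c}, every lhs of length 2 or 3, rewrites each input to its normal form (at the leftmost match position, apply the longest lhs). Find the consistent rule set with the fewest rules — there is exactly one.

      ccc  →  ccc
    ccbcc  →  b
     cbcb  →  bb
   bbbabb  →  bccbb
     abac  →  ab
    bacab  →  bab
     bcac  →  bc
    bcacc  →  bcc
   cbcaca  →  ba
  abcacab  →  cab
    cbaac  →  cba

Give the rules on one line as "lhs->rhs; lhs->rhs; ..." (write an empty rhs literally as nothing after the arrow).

abc->c; ac->; bba->cc; cbc->b

  | ccc
  | ccbcc => cbc => b
  | cbcb => bb
  | bbbabb => bccbb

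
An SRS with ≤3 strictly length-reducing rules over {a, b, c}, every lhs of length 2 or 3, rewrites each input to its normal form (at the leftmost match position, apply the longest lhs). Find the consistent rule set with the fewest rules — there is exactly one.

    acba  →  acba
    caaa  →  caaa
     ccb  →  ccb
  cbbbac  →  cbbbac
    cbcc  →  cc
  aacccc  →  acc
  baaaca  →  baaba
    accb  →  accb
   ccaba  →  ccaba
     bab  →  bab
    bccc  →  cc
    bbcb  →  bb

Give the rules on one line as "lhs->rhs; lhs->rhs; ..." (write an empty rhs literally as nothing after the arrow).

  | acba
  | caaa
  | ccb
  | cbbbac

aac->ab; bc->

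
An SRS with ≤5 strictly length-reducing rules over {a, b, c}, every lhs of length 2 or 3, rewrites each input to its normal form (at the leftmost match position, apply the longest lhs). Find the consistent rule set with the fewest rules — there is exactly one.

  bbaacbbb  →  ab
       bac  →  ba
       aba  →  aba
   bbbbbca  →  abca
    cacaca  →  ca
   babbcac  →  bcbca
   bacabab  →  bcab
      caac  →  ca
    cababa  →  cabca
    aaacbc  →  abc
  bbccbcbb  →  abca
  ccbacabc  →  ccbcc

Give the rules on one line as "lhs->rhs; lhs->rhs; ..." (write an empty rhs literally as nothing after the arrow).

  | bbaacbbb => aaacbbb => aacbbb => acbbb => abbb => aab => ab
  | bac => ba
  | aba
  | bbbbbca => abbbca => aabca => abca

aa->a; ac->a; bab->bc; bb->a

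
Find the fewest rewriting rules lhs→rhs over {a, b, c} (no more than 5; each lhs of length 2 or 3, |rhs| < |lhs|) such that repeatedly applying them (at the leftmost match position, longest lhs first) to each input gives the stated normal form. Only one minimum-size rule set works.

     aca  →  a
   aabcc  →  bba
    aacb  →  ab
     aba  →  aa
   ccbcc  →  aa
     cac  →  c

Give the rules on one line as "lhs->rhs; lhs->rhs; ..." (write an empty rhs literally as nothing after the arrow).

  | aca => a
  | aabcc => bbcc => bba
  | aacb => ab
  | aba => aa

aab->bb; aba->aa; ac->; cc->a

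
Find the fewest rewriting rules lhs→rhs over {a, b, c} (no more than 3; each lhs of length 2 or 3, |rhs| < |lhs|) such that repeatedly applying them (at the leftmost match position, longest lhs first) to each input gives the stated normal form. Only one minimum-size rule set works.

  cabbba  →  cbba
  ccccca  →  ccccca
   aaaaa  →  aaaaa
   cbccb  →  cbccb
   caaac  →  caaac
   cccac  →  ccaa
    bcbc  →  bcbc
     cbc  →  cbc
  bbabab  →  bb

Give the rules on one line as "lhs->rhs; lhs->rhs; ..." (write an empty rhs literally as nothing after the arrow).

ab->; cac->aa

  | cabbba => cbba
  | ccccca
  | aaaaa
  | cbccb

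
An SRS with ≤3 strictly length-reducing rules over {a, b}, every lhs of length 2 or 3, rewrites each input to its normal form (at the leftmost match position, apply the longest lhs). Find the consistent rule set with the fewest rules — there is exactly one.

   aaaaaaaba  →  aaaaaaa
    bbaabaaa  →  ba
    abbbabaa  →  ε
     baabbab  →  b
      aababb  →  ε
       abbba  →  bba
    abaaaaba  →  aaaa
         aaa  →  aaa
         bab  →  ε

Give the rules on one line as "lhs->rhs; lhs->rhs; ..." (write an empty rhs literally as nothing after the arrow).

  | aaaaaaaba => aaaaaaa
  | bbaabaaa => bbaaa => ba
  | abbbabaa => bbabaa => baa => ε
  | baabbab => bbab => b

ab->; baa->; bab->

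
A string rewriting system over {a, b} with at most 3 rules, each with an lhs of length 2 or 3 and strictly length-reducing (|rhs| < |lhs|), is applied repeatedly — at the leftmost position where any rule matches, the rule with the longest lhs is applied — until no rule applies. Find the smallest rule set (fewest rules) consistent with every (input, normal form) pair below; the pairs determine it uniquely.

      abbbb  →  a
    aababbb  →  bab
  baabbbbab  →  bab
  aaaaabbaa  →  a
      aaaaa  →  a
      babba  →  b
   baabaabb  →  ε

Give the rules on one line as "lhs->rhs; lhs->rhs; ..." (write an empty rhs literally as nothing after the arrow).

aa->; bb->

  | abbbb => abb => a
  | aababbb => babbb => bab
  | baabbbbab => bbbbbab => bbbab => bab
  | aaaaabbaa => aaabbaa => abbaa => aaa => a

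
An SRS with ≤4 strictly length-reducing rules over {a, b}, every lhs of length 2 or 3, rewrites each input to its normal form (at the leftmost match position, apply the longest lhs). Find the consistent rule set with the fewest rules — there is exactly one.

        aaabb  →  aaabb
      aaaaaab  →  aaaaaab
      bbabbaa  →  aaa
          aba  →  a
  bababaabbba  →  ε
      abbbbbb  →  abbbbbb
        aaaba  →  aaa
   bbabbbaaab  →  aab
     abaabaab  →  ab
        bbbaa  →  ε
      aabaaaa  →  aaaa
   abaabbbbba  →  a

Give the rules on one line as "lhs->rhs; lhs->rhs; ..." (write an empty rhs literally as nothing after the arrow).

ba->; baa->; bba->a

  | aaabb
  | aaaaaab
  | bbabbaa => abbaa => aaa
  | aba => a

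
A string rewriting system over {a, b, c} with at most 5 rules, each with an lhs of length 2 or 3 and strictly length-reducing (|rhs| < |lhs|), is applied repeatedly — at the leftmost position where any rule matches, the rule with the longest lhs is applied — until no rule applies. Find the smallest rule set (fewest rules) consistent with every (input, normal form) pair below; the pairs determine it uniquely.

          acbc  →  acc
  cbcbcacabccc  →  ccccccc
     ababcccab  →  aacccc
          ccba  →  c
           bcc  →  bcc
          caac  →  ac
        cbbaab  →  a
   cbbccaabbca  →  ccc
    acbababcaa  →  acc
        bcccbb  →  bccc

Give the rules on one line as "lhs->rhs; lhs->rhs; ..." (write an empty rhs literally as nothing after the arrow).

  | acbc => acc
  | cbcbcacabccc => ccbcacabccc => cccacabccc => cccabccc => ccccccc
  | ababcccab => aabcccab => aacccab => aacccc
  | ccba => cca => c

ab->a; ca->; cab->cc; cb->c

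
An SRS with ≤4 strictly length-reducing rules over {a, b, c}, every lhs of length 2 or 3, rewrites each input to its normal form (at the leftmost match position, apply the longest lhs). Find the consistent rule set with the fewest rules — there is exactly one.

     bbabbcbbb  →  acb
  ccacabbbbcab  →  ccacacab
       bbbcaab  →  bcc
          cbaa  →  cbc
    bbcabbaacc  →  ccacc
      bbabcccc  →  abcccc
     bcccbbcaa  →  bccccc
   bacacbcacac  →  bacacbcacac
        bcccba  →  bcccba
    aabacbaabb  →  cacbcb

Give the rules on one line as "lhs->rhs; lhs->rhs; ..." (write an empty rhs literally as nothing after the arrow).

  | bbabbcbbb => abbcbbb => acbbb => acb
  | ccacabbbbcab => ccacabbcab => ccacacab
  | bbbcaab => bcaab => bcc
  | cbaa => cbc

aa->c; aab->c; bb->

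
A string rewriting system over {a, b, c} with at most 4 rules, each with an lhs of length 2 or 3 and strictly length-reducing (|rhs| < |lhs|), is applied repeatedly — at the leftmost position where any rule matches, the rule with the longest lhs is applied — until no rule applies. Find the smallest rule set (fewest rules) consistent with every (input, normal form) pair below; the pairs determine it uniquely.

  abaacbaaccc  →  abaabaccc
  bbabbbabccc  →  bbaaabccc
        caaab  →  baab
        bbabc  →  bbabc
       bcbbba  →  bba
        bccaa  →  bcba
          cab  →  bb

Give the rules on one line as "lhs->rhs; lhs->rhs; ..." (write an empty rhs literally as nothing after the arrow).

  | abaacbaaccc => abaacaaccc => abaabaccc
  | bbabbbabccc => bbaaabccc
  | caaab => baab
  | bbabc

acb->ac; bbb->a; ca->b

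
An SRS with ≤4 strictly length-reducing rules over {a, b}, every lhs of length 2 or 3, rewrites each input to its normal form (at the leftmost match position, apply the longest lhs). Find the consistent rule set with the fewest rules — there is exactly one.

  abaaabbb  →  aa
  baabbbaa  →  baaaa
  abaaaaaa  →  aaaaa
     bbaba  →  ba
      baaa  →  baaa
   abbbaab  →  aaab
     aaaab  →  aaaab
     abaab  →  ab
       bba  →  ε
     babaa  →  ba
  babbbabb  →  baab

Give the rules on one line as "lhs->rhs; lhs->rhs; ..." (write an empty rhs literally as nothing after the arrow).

  | abaaabbb => aabbb => aa
  | baabbbaa => baaaa
  | abaaaaaa => aaaaa
  | bbaba => ba

aba->; bb->b; bba->; bbb->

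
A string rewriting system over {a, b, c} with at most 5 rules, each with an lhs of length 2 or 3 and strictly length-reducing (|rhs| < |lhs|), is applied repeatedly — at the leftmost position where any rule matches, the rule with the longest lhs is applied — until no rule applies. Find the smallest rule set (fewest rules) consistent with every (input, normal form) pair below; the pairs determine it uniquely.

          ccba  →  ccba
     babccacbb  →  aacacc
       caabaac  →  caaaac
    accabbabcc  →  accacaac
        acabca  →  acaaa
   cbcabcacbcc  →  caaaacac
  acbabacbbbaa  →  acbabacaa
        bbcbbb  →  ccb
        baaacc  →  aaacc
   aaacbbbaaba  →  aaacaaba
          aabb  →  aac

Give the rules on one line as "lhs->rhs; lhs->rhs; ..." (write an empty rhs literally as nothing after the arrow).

baa->aa; bb->c; bbb->b; bc->a

  | ccba
  | babccacbb => baacacbb => aacacbb => aacacc
  | caabaac => caaaac
  | accabbabcc => accacabcc => accacaac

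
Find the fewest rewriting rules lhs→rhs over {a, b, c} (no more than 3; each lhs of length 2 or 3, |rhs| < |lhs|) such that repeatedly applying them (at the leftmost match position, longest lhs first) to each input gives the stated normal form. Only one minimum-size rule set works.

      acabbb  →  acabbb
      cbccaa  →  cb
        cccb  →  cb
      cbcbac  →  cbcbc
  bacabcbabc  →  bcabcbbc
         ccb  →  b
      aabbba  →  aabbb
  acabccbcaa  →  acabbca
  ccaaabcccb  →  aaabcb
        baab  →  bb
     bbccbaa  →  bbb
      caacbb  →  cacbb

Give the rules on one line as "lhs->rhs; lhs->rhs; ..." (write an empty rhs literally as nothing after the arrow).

ba->b; caa->ca; cc->

  | acabbb
  | cbccaa => cbaa => cba => cb
  | cccb => cb
  | cbcbac => cbcbc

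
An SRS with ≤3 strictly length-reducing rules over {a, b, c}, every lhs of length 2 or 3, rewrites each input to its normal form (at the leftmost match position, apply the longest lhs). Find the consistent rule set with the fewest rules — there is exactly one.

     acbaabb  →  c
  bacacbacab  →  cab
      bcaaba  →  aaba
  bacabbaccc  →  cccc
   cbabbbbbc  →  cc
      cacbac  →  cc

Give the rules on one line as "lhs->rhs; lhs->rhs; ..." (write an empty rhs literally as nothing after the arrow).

  | acbaabb => cbaabb => cbaac => cbac => cbc => c
  | bacacbacab => bcacbacab => acbacab => cbacab => cbcab => cab
  | bcaaba => aaba
  | bacabbaccc => bcabbaccc => abbaccc => acaccc => caccc => cccc

ac->c; bb->c; bc->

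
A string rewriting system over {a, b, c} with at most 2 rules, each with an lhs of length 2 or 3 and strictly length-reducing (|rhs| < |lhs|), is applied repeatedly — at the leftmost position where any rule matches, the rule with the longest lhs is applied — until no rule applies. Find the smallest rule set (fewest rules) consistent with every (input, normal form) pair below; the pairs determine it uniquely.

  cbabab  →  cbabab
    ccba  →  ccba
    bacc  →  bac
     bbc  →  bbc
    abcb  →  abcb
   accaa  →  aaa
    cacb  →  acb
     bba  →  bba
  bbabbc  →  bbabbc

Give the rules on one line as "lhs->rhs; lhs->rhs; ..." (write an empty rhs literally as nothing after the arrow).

  | cbabab
  | ccba
  | bacc => bac
  | bbc

acc->ac; ca->a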